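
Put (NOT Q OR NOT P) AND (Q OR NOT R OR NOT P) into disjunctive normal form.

(NOT Q OR NOT P) AND (Q OR NOT R OR NOT P)
≡ (NOT Q AND Q) OR (NOT Q AND NOT R) OR (NOT Q AND NOT P) OR (NOT P AND Q) OR (NOT P AND NOT R) OR (NOT P AND NOT P)
≡ (NOT Q AND NOT R) OR NOT P

(NOT Q AND NOT R) OR NOT P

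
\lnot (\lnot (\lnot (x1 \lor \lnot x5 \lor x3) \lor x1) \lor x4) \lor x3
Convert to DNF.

(\lnot x1 \land x5 \land \lnot x3 \land \lnot x4) \lor (x1 \land \lnot x4) \lor x3

\lnot (\lnot (\lnot (x1 \lor \lnot x5 \lor x3) \lor x1) \lor x4) \lor x3
≡ (\lnot \lnot (\lnot (x1 \lor \lnot x5 \lor x3) \lor x1) \land \lnot x4) \lor x3   [De Morgan]
≡ ((\lnot (x1 \lor \lnot x5 \lor x3) \lor x1) \land \lnot x4) \lor x3   [double negation]
≡ (((\lnot x1 \land \lnot \lnot x5 \land \lnot x3) \lor x1) \land \lnot x4) \lor x3   [De Morgan]
≡ (((\lnot x1 \land x5 \land \lnot x3) \lor x1) \land \lnot x4) \lor x3   [double negation]
≡ (\lnot x1 \land x5 \land \lnot x3 \land \lnot x4) \lor (x1 \land \lnot x4) \lor x3   [distribute \land over \lor]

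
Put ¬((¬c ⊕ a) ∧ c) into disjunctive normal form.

¬((¬c ⊕ a) ∧ c)
≡ ¬(((¬c ∧ ¬a) ∨ (¬¬c ∧ a)) ∧ c)   [expand ⊕]
≡ ¬((¬c ∧ ¬a) ∨ (¬¬c ∧ a)) ∨ ¬c   [De Morgan]
≡ (¬(¬c ∧ ¬a) ∧ ¬(¬¬c ∧ a)) ∨ ¬c   [De Morgan]
≡ ((¬¬c ∨ ¬¬a) ∧ ¬(¬¬c ∧ a)) ∨ ¬c   [De Morgan]
≡ ((c ∨ ¬¬a) ∧ ¬(¬¬c ∧ a)) ∨ ¬c   [double negation]
≡ ((c ∨ a) ∧ ¬(¬¬c ∧ a)) ∨ ¬c   [double negation]
≡ ((c ∨ a) ∧ (¬¬¬c ∨ ¬a)) ∨ ¬c   [De Morgan]
≡ ((c ∨ a) ∧ (¬c ∨ ¬a)) ∨ ¬c   [double negation]
≡ (c ∧ ¬c) ∨ (c ∧ ¬a) ∨ (a ∧ ¬c) ∨ (a ∧ ¬a) ∨ ¬c   [distribute ∧ over ∨]
≡ (c ∧ ¬a) ∨ ¬c   [simplify]

(c ∧ ¬a) ∨ ¬c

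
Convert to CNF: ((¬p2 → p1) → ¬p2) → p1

((¬p2 → p1) → ¬p2) → p1
⇔ ¬((¬p2 → p1) → ¬p2) ∨ p1   [eliminate →]
⇔ ¬(¬(¬p2 → p1) ∨ ¬p2) ∨ p1   [eliminate →]
⇔ ¬(¬(¬¬p2 ∨ p1) ∨ ¬p2) ∨ p1   [eliminate →]
⇔ (¬¬(¬¬p2 ∨ p1) ∧ ¬¬p2) ∨ p1   [De Morgan]
⇔ ((¬¬p2 ∨ p1) ∧ ¬¬p2) ∨ p1   [double negation]
⇔ ((p2 ∨ p1) ∧ ¬¬p2) ∨ p1   [double negation]
⇔ ((p2 ∨ p1) ∧ p2) ∨ p1   [double negation]
⇔ (p2 ∨ p1 ∨ p1) ∧ (p2 ∨ p1)   [distribute ∨ over ∧]
⇔ p2 ∨ p1   [simplify]

p2 ∨ p1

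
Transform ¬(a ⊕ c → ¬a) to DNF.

a ∧ ¬c

¬(a ⊕ c → ¬a)
≡ ¬(¬(a ⊕ c) ∨ ¬a)   [eliminate →]
≡ ¬(¬(a ∧ ¬c ∨ ¬a ∧ c) ∨ ¬a)   [expand ⊕]
≡ ¬¬(a ∧ ¬c ∨ ¬a ∧ c) ∧ ¬¬a   [De Morgan]
≡ (a ∧ ¬c ∨ ¬a ∧ c) ∧ ¬¬a   [double negation]
≡ (a ∧ ¬c ∨ ¬a ∧ c) ∧ a   [double negation]
≡ a ∧ ¬c ∧ a ∨ ¬a ∧ c ∧ a   [distribute ∧ over ∨]
≡ a ∧ ¬c   [simplify]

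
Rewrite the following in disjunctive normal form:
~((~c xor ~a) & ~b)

~((~c xor ~a) & ~b)
= ~(((~c & ~~a) | (~~c & ~a)) & ~b)   [expand xor]
= ~((~c & ~~a) | (~~c & ~a)) | ~~b   [De Morgan]
= (~(~c & ~~a) & ~(~~c & ~a)) | ~~b   [De Morgan]
= ((~~c | ~~~a) & ~(~~c & ~a)) | ~~b   [De Morgan]
= ((c | ~~~a) & ~(~~c & ~a)) | ~~b   [double negation]
= ((c | ~a) & ~(~~c & ~a)) | ~~b   [double negation]
= ((c | ~a) & (~~~c | ~~a)) | ~~b   [De Morgan]
= ((c | ~a) & (~c | ~~a)) | ~~b   [double negation]
= ((c | ~a) & (~c | a)) | ~~b   [double negation]
= ((c | ~a) & (~c | a)) | b   [double negation]
= (c & ~c) | (c & a) | (~a & ~c) | (~a & a) | b   [distribute & over |]
= (c & a) | (~a & ~c) | b   [simplify]

(c & a) | (~a & ~c) | b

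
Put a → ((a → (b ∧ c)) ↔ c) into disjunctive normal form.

¬a ∨ (a ∧ ¬c) ∨ (c ∧ b)

a → ((a → (b ∧ c)) ↔ c)
≡ ¬a ∨ ((a → (b ∧ c)) ↔ c)
≡ ¬a ∨ (((a → (b ∧ c)) → c) ∧ (c → (a → (b ∧ c))))
≡ ¬a ∨ ((¬(a → (b ∧ c)) ∨ c) ∧ (c → (a → (b ∧ c))))
≡ ¬a ∨ ((¬(¬a ∨ (b ∧ c)) ∨ c) ∧ (c → (a → (b ∧ c))))
≡ ¬a ∨ ((¬(¬a ∨ (b ∧ c)) ∨ c) ∧ (¬c ∨ (a → (b ∧ c))))
≡ ¬a ∨ ((¬(¬a ∨ (b ∧ c)) ∨ c) ∧ (¬c ∨ ¬a ∨ (b ∧ c)))
≡ ¬a ∨ (((¬¬a ∧ ¬(b ∧ c)) ∨ c) ∧ (¬c ∨ ¬a ∨ (b ∧ c)))
≡ ¬a ∨ (((a ∧ ¬(b ∧ c)) ∨ c) ∧ (¬c ∨ ¬a ∨ (b ∧ c)))
≡ ¬a ∨ (((a ∧ (¬b ∨ ¬c)) ∨ c) ∧ (¬c ∨ ¬a ∨ (b ∧ c)))
≡ ¬a ∨ (a ∧ ¬b ∧ ¬c) ∨ (a ∧ ¬b ∧ ¬a) ∨ (a ∧ ¬b ∧ b ∧ c) ∨ (a ∧ ¬c ∧ ¬c) ∨ (a ∧ ¬c ∧ ¬a) ∨ (a ∧ ¬c ∧ b ∧ c) ∨ (c ∧ ¬c) ∨ (c ∧ ¬a) ∨ (c ∧ b ∧ c)
≡ ¬a ∨ (a ∧ ¬c) ∨ (c ∧ b)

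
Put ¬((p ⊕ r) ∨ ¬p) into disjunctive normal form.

r ∧ p

¬((p ⊕ r) ∨ ¬p)
= ¬(p ∧ ¬r ∨ ¬p ∧ r ∨ ¬p)   (expand ⊕)
= ¬(p ∧ ¬r) ∧ ¬(¬p ∧ r) ∧ ¬¬p   (De Morgan)
= (¬p ∨ ¬¬r) ∧ ¬(¬p ∧ r) ∧ ¬¬p   (De Morgan)
= (¬p ∨ r) ∧ ¬(¬p ∧ r) ∧ ¬¬p   (double negation)
= (¬p ∨ r) ∧ (¬¬p ∨ ¬r) ∧ ¬¬p   (De Morgan)
= (¬p ∨ r) ∧ (p ∨ ¬r) ∧ ¬¬p   (double negation)
= (¬p ∨ r) ∧ (p ∨ ¬r) ∧ p   (double negation)
= ¬p ∧ p ∧ p ∨ ¬p ∧ ¬r ∧ p ∨ r ∧ p ∧ p ∨ r ∧ ¬r ∧ p   (distribute ∧ over ∨)
= r ∧ p   (simplify)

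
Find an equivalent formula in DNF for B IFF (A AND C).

B IFF (A AND C)
= (B IMPLIES (A AND C)) AND ((A AND C) IMPLIES B)   [eliminate IFF]
= (NOT B OR (A AND C)) AND ((A AND C) IMPLIES B)   [eliminate IMPLIES]
= (NOT B OR (A AND C)) AND (NOT (A AND C) OR B)   [eliminate IMPLIES]
= (NOT B OR (A AND C)) AND (NOT A OR NOT C OR B)   [De Morgan]
= (NOT B AND NOT A) OR (NOT B AND NOT C) OR (NOT B AND B) OR (A AND C AND NOT A) OR (A AND C AND NOT C) OR (A AND C AND B)   [distribute AND over OR]
= (NOT B AND NOT A) OR (NOT B AND NOT C) OR (A AND C AND B)   [simplify]

(NOT B AND NOT A) OR (NOT B AND NOT C) OR (A AND C AND B)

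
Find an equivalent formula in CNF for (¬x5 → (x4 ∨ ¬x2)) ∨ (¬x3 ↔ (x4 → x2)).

(¬x5 → (x4 ∨ ¬x2)) ∨ (¬x3 ↔ (x4 → x2))
⇔ ¬¬x5 ∨ x4 ∨ ¬x2 ∨ (¬x3 ↔ (x4 → x2))   — eliminate →
⇔ ¬¬x5 ∨ x4 ∨ ¬x2 ∨ ((¬x3 → (x4 → x2)) ∧ ((x4 → x2) → ¬x3))   — eliminate ↔
⇔ ¬¬x5 ∨ x4 ∨ ¬x2 ∨ ((¬¬x3 ∨ (x4 → x2)) ∧ ((x4 → x2) → ¬x3))   — eliminate →
⇔ ¬¬x5 ∨ x4 ∨ ¬x2 ∨ ((¬¬x3 ∨ ¬x4 ∨ x2) ∧ ((x4 → x2) → ¬x3))   — eliminate →
⇔ ¬¬x5 ∨ x4 ∨ ¬x2 ∨ ((¬¬x3 ∨ ¬x4 ∨ x2) ∧ (¬(x4 → x2) ∨ ¬x3))   — eliminate →
⇔ ¬¬x5 ∨ x4 ∨ ¬x2 ∨ ((¬¬x3 ∨ ¬x4 ∨ x2) ∧ (¬(¬x4 ∨ x2) ∨ ¬x3))   — eliminate →
⇔ x5 ∨ x4 ∨ ¬x2 ∨ ((¬¬x3 ∨ ¬x4 ∨ x2) ∧ (¬(¬x4 ∨ x2) ∨ ¬x3))   — double negation
⇔ x5 ∨ x4 ∨ ¬x2 ∨ ((x3 ∨ ¬x4 ∨ x2) ∧ (¬(¬x4 ∨ x2) ∨ ¬x3))   — double negation
⇔ x5 ∨ x4 ∨ ¬x2 ∨ ((x3 ∨ ¬x4 ∨ x2) ∧ ((¬¬x4 ∧ ¬x2) ∨ ¬x3))   — De Morgan
⇔ x5 ∨ x4 ∨ ¬x2 ∨ ((x3 ∨ ¬x4 ∨ x2) ∧ ((x4 ∧ ¬x2) ∨ ¬x3))   — double negation
⇔ (x5 ∨ x4 ∨ ¬x2 ∨ x3 ∨ ¬x4 ∨ x2) ∧ (x5 ∨ x4 ∨ ¬x2 ∨ x4 ∨ ¬x3) ∧ (x5 ∨ x4 ∨ ¬x2 ∨ ¬x2 ∨ ¬x3)   — distribute ∨ over ∧
⇔ x5 ∨ x4 ∨ ¬x2 ∨ ¬x3   — simplify

x5 ∨ x4 ∨ ¬x2 ∨ ¬x3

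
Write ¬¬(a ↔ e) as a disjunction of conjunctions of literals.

¬¬(a ↔ e)
≡ ¬¬((a → e) ∧ (e → a))   [eliminate ↔]
≡ ¬¬((¬a ∨ e) ∧ (e → a))   [eliminate →]
≡ ¬¬((¬a ∨ e) ∧ (¬e ∨ a))   [eliminate →]
≡ (¬a ∨ e) ∧ (¬e ∨ a)   [double negation]
≡ (¬a ∧ ¬e) ∨ (¬a ∧ a) ∨ (e ∧ ¬e) ∨ (e ∧ a)   [distribute ∧ over ∨]
≡ (¬a ∧ ¬e) ∨ (e ∧ a)   [simplify]

(¬a ∧ ¬e) ∨ (e ∧ a)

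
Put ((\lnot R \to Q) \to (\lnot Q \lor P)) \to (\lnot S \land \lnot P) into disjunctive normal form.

(Q \land \lnot P) \lor (\lnot S \land \lnot P)

((\lnot R \to Q) \to (\lnot Q \lor P)) \to (\lnot S \land \lnot P)
= \lnot ((\lnot R \to Q) \to (\lnot Q \lor P)) \lor (\lnot S \land \lnot P)   (eliminate \to)
= \lnot (\lnot (\lnot R \to Q) \lor \lnot Q \lor P) \lor (\lnot S \land \lnot P)   (eliminate \to)
= \lnot (\lnot (\lnot \lnot R \lor Q) \lor \lnot Q \lor P) \lor (\lnot S \land \lnot P)   (eliminate \to)
= (\lnot \lnot (\lnot \lnot R \lor Q) \land \lnot \lnot Q \land \lnot P) \lor (\lnot S \land \lnot P)   (De Morgan)
= ((\lnot \lnot R \lor Q) \land \lnot \lnot Q \land \lnot P) \lor (\lnot S \land \lnot P)   (double negation)
= ((R \lor Q) \land \lnot \lnot Q \land \lnot P) \lor (\lnot S \land \lnot P)   (double negation)
= ((R \lor Q) \land Q \land \lnot P) \lor (\lnot S \land \lnot P)   (double negation)
= (R \land Q \land \lnot P) \lor (Q \land Q \land \lnot P) \lor (\lnot S \land \lnot P)   (distribute \land over \lor)
= (Q \land \lnot P) \lor (\lnot S \land \lnot P)   (simplify)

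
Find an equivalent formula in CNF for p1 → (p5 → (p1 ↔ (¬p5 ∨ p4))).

¬p1 ∨ ¬p5 ∨ p4

p1 → (p5 → (p1 ↔ (¬p5 ∨ p4)))
⇔ ¬p1 ∨ (p5 → (p1 ↔ (¬p5 ∨ p4)))   (eliminate →)
⇔ ¬p1 ∨ ¬p5 ∨ (p1 ↔ (¬p5 ∨ p4))   (eliminate →)
⇔ ¬p1 ∨ ¬p5 ∨ ((p1 → (¬p5 ∨ p4)) ∧ ((¬p5 ∨ p4) → p1))   (eliminate ↔)
⇔ ¬p1 ∨ ¬p5 ∨ ((¬p1 ∨ ¬p5 ∨ p4) ∧ ((¬p5 ∨ p4) → p1))   (eliminate →)
⇔ ¬p1 ∨ ¬p5 ∨ ((¬p1 ∨ ¬p5 ∨ p4) ∧ (¬(¬p5 ∨ p4) ∨ p1))   (eliminate →)
⇔ ¬p1 ∨ ¬p5 ∨ ((¬p1 ∨ ¬p5 ∨ p4) ∧ ((¬¬p5 ∧ ¬p4) ∨ p1))   (De Morgan)
⇔ ¬p1 ∨ ¬p5 ∨ ((¬p1 ∨ ¬p5 ∨ p4) ∧ ((p5 ∧ ¬p4) ∨ p1))   (double negation)
⇔ (¬p1 ∨ ¬p5 ∨ ¬p1 ∨ ¬p5 ∨ p4) ∧ (¬p1 ∨ ¬p5 ∨ p5 ∨ p1) ∧ (¬p1 ∨ ¬p5 ∨ ¬p4 ∨ p1)   (distribute ∨ over ∧)
⇔ ¬p1 ∨ ¬p5 ∨ p4   (simplify)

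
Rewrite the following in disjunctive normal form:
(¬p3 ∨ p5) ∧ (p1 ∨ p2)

(¬p3 ∨ p5) ∧ (p1 ∨ p2)
≡ (¬p3 ∧ p1) ∨ (¬p3 ∧ p2) ∨ (p5 ∧ p1) ∨ (p5 ∧ p2)   (distribute ∧ over ∨)

(¬p3 ∧ p1) ∨ (¬p3 ∧ p2) ∨ (p5 ∧ p1) ∨ (p5 ∧ p2)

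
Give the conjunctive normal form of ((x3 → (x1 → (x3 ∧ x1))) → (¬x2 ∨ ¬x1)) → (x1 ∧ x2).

((x3 → (x1 → (x3 ∧ x1))) → (¬x2 ∨ ¬x1)) → (x1 ∧ x2)
≡ ¬((x3 → (x1 → (x3 ∧ x1))) → (¬x2 ∨ ¬x1)) ∨ (x1 ∧ x2)
≡ ¬(¬(x3 → (x1 → (x3 ∧ x1))) ∨ ¬x2 ∨ ¬x1) ∨ (x1 ∧ x2)
≡ ¬(¬(¬x3 ∨ (x1 → (x3 ∧ x1))) ∨ ¬x2 ∨ ¬x1) ∨ (x1 ∧ x2)
≡ ¬(¬(¬x3 ∨ ¬x1 ∨ (x3 ∧ x1)) ∨ ¬x2 ∨ ¬x1) ∨ (x1 ∧ x2)
≡ (¬¬(¬x3 ∨ ¬x1 ∨ (x3 ∧ x1)) ∧ ¬¬x2 ∧ ¬¬x1) ∨ (x1 ∧ x2)
≡ ((¬x3 ∨ ¬x1 ∨ (x3 ∧ x1)) ∧ ¬¬x2 ∧ ¬¬x1) ∨ (x1 ∧ x2)
≡ ((¬x3 ∨ ¬x1 ∨ (x3 ∧ x1)) ∧ x2 ∧ ¬¬x1) ∨ (x1 ∧ x2)
≡ ((¬x3 ∨ ¬x1 ∨ (x3 ∧ x1)) ∧ x2 ∧ x1) ∨ (x1 ∧ x2)
≡ (¬x3 ∨ ¬x1 ∨ x3 ∨ x1) ∧ (¬x3 ∨ ¬x1 ∨ x3 ∨ x2) ∧ (¬x3 ∨ ¬x1 ∨ x1 ∨ x1) ∧ (¬x3 ∨ ¬x1 ∨ x1 ∨ x2) ∧ (x2 ∨ x1) ∧ (x2 ∨ x2) ∧ (x1 ∨ x1) ∧ (x1 ∨ x2)
≡ x2 ∧ x1

x2 ∧ x1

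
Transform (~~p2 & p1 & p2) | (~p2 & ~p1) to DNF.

(p2 & p1) | (~p2 & ~p1)

(~~p2 & p1 & p2) | (~p2 & ~p1)
⇔ (p2 & p1 & p2) | (~p2 & ~p1)   [double negation]
⇔ (p2 & p1) | (~p2 & ~p1)   [simplify]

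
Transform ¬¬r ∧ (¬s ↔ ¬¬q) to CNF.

r ∧ (s ∨ q) ∧ (¬q ∨ ¬s)

¬¬r ∧ (¬s ↔ ¬¬q)
≡ ¬¬r ∧ (¬s → ¬¬q) ∧ (¬¬q → ¬s)   (eliminate ↔)
≡ ¬¬r ∧ (¬¬s ∨ ¬¬q) ∧ (¬¬q → ¬s)   (eliminate →)
≡ ¬¬r ∧ (¬¬s ∨ ¬¬q) ∧ (¬¬¬q ∨ ¬s)   (eliminate →)
≡ r ∧ (¬¬s ∨ ¬¬q) ∧ (¬¬¬q ∨ ¬s)   (double negation)
≡ r ∧ (s ∨ ¬¬q) ∧ (¬¬¬q ∨ ¬s)   (double negation)
≡ r ∧ (s ∨ q) ∧ (¬¬¬q ∨ ¬s)   (double negation)
≡ r ∧ (s ∨ q) ∧ (¬q ∨ ¬s)   (double negation)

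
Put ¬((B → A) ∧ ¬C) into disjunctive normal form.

(B ∧ ¬A) ∨ C

¬((B → A) ∧ ¬C)
= ¬((¬B ∨ A) ∧ ¬C)
= ¬(¬B ∨ A) ∨ ¬¬C
= (¬¬B ∧ ¬A) ∨ ¬¬C
= (B ∧ ¬A) ∨ ¬¬C
= (B ∧ ¬A) ∨ C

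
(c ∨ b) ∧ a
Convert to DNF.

(c ∧ a) ∨ (b ∧ a)

(c ∨ b) ∧ a
= (c ∧ a) ∨ (b ∧ a)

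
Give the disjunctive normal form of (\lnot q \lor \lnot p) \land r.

(\lnot q \lor \lnot p) \land r
⇔ (\lnot q \land r) \lor (\lnot p \land r)

(\lnot q \land r) \lor (\lnot p \land r)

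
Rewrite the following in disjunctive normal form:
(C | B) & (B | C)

(C | B) & (B | C)
≡ (C & B) | (C & C) | (B & B) | (B & C)   [distribute & over |]
≡ C | B   [simplify]

C | B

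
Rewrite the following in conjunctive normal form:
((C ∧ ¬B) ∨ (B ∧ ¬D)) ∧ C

(¬B ∨ ¬D) ∧ C

((C ∧ ¬B) ∨ (B ∧ ¬D)) ∧ C
= (C ∨ B) ∧ (C ∨ ¬D) ∧ (¬B ∨ B) ∧ (¬B ∨ ¬D) ∧ C
= (¬B ∨ ¬D) ∧ C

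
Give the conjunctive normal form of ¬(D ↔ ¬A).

¬(D ↔ ¬A)
⇔ ¬((D → ¬A) ∧ (¬A → D))   [eliminate ↔]
⇔ ¬((¬D ∨ ¬A) ∧ (¬A → D))   [eliminate →]
⇔ ¬((¬D ∨ ¬A) ∧ (¬¬A ∨ D))   [eliminate →]
⇔ ¬(¬D ∨ ¬A) ∨ ¬(¬¬A ∨ D)   [De Morgan]
⇔ (¬¬D ∧ ¬¬A) ∨ ¬(¬¬A ∨ D)   [De Morgan]
⇔ (D ∧ ¬¬A) ∨ ¬(¬¬A ∨ D)   [double negation]
⇔ (D ∧ A) ∨ ¬(¬¬A ∨ D)   [double negation]
⇔ (D ∧ A) ∨ (¬¬¬A ∧ ¬D)   [De Morgan]
⇔ (D ∧ A) ∨ (¬A ∧ ¬D)   [double negation]
⇔ (D ∨ ¬A) ∧ (D ∨ ¬D) ∧ (A ∨ ¬A) ∧ (A ∨ ¬D)   [distribute ∨ over ∧]
⇔ (D ∨ ¬A) ∧ (A ∨ ¬D)   [simplify]

(D ∨ ¬A) ∧ (A ∨ ¬D)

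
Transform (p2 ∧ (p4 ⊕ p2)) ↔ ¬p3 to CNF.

(p2 ∧ (p4 ⊕ p2)) ↔ ¬p3
= ((p2 ∧ (p4 ⊕ p2)) → ¬p3) ∧ (¬p3 → (p2 ∧ (p4 ⊕ p2)))   (eliminate ↔)
= (¬(p2 ∧ (p4 ⊕ p2)) ∨ ¬p3) ∧ (¬p3 → (p2 ∧ (p4 ⊕ p2)))   (eliminate →)
= (¬(p2 ∧ (p4 ∨ p2) ∧ ¬(p4 ∧ p2)) ∨ ¬p3) ∧ (¬p3 → (p2 ∧ (p4 ⊕ p2)))   (expand ⊕)
= (¬(p2 ∧ (p4 ∨ p2) ∧ ¬(p4 ∧ p2)) ∨ ¬p3) ∧ (¬¬p3 ∨ (p2 ∧ (p4 ⊕ p2)))   (eliminate →)
= (¬(p2 ∧ (p4 ∨ p2) ∧ ¬(p4 ∧ p2)) ∨ ¬p3) ∧ (¬¬p3 ∨ (p2 ∧ (p4 ∨ p2) ∧ ¬(p4 ∧ p2)))   (expand ⊕)
= (¬p2 ∨ ¬(p4 ∨ p2) ∨ ¬¬(p4 ∧ p2) ∨ ¬p3) ∧ (¬¬p3 ∨ (p2 ∧ (p4 ∨ p2) ∧ ¬(p4 ∧ p2)))   (De Morgan)
= (¬p2 ∨ (¬p4 ∧ ¬p2) ∨ ¬¬(p4 ∧ p2) ∨ ¬p3) ∧ (¬¬p3 ∨ (p2 ∧ (p4 ∨ p2) ∧ ¬(p4 ∧ p2)))   (De Morgan)
= (¬p2 ∨ (¬p4 ∧ ¬p2) ∨ (p4 ∧ p2) ∨ ¬p3) ∧ (¬¬p3 ∨ (p2 ∧ (p4 ∨ p2) ∧ ¬(p4 ∧ p2)))   (double negation)
= (¬p2 ∨ (¬p4 ∧ ¬p2) ∨ (p4 ∧ p2) ∨ ¬p3) ∧ (p3 ∨ (p2 ∧ (p4 ∨ p2) ∧ ¬(p4 ∧ p2)))   (double negation)
= (¬p2 ∨ (¬p4 ∧ ¬p2) ∨ (p4 ∧ p2) ∨ ¬p3) ∧ (p3 ∨ (p2 ∧ (p4 ∨ p2) ∧ (¬p4 ∨ ¬p2)))   (De Morgan)
= (¬p2 ∨ ¬p4 ∨ p4 ∨ ¬p3) ∧ (¬p2 ∨ ¬p4 ∨ p2 ∨ ¬p3) ∧ (¬p2 ∨ ¬p2 ∨ p4 ∨ ¬p3) ∧ (¬p2 ∨ ¬p2 ∨ p2 ∨ ¬p3) ∧ (p3 ∨ p2) ∧ (p3 ∨ p4 ∨ p2) ∧ (p3 ∨ ¬p4 ∨ ¬p2)   (distribute ∨ over ∧)
= (¬p2 ∨ p4 ∨ ¬p3) ∧ (p3 ∨ p2) ∧ (p3 ∨ ¬p4 ∨ ¬p2)   (simplify)

(¬p2 ∨ p4 ∨ ¬p3) ∧ (p3 ∨ p2) ∧ (p3 ∨ ¬p4 ∨ ¬p2)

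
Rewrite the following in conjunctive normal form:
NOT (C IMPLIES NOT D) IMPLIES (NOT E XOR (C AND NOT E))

NOT (C IMPLIES NOT D) IMPLIES (NOT E XOR (C AND NOT E))
≡ NOT NOT (C IMPLIES NOT D) OR (NOT E XOR (C AND NOT E))   — eliminate IMPLIES
≡ NOT NOT (NOT C OR NOT D) OR (NOT E XOR (C AND NOT E))   — eliminate IMPLIES
≡ NOT NOT (NOT C OR NOT D) OR ((NOT E OR (C AND NOT E)) AND NOT (NOT E AND C AND NOT E))   — expand XOR
≡ NOT C OR NOT D OR ((NOT E OR (C AND NOT E)) AND NOT (NOT E AND C AND NOT E))   — double negation
≡ NOT C OR NOT D OR ((NOT E OR (C AND NOT E)) AND (NOT NOT E OR NOT C OR NOT NOT E))   — De Morgan
≡ NOT C OR NOT D OR ((NOT E OR (C AND NOT E)) AND (E OR NOT C OR NOT NOT E))   — double negation
≡ NOT C OR NOT D OR ((NOT E OR (C AND NOT E)) AND (E OR NOT C OR E))   — double negation
≡ (NOT C OR NOT D OR NOT E OR C) AND (NOT C OR NOT D OR NOT E OR NOT E) AND (NOT C OR NOT D OR E OR NOT C OR E)   — distribute OR over AND
≡ (NOT C OR NOT D OR NOT E) AND (NOT C OR NOT D OR E)   — simplify

(NOT C OR NOT D OR NOT E) AND (NOT C OR NOT D OR E)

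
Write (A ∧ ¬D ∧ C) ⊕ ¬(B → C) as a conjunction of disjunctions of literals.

(A ∧ ¬D ∧ C) ⊕ ¬(B → C)
= ((A ∧ ¬D ∧ C) ∨ ¬(B → C)) ∧ ¬(A ∧ ¬D ∧ C ∧ ¬(B → C))   (expand ⊕)
= ((A ∧ ¬D ∧ C) ∨ ¬(¬B ∨ C)) ∧ ¬(A ∧ ¬D ∧ C ∧ ¬(B → C))   (eliminate →)
= ((A ∧ ¬D ∧ C) ∨ ¬(¬B ∨ C)) ∧ ¬(A ∧ ¬D ∧ C ∧ ¬(¬B ∨ C))   (eliminate →)
= ((A ∧ ¬D ∧ C) ∨ (¬¬B ∧ ¬C)) ∧ ¬(A ∧ ¬D ∧ C ∧ ¬(¬B ∨ C))   (De Morgan)
= ((A ∧ ¬D ∧ C) ∨ (B ∧ ¬C)) ∧ ¬(A ∧ ¬D ∧ C ∧ ¬(¬B ∨ C))   (double negation)
= ((A ∧ ¬D ∧ C) ∨ (B ∧ ¬C)) ∧ (¬A ∨ ¬¬D ∨ ¬C ∨ ¬¬(¬B ∨ C))   (De Morgan)
= ((A ∧ ¬D ∧ C) ∨ (B ∧ ¬C)) ∧ (¬A ∨ D ∨ ¬C ∨ ¬¬(¬B ∨ C))   (double negation)
= ((A ∧ ¬D ∧ C) ∨ (B ∧ ¬C)) ∧ (¬A ∨ D ∨ ¬C ∨ ¬B ∨ C)   (double negation)
= (A ∨ B) ∧ (A ∨ ¬C) ∧ (¬D ∨ B) ∧ (¬D ∨ ¬C) ∧ (C ∨ B) ∧ (C ∨ ¬C) ∧ (¬A ∨ D ∨ ¬C ∨ ¬B ∨ C)   (distribute ∨ over ∧)
= (A ∨ B) ∧ (A ∨ ¬C) ∧ (¬D ∨ B) ∧ (¬D ∨ ¬C) ∧ (C ∨ B)   (simplify)

(A ∨ B) ∧ (A ∨ ¬C) ∧ (¬D ∨ B) ∧ (¬D ∨ ¬C) ∧ (C ∨ B)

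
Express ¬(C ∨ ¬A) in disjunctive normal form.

¬C ∧ A

¬(C ∨ ¬A)
⇔ ¬C ∧ ¬¬A   [De Morgan]
⇔ ¬C ∧ A   [double negation]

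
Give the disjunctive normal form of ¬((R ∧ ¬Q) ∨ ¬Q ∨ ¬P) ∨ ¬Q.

¬((R ∧ ¬Q) ∨ ¬Q ∨ ¬P) ∨ ¬Q
≡ (¬(R ∧ ¬Q) ∧ ¬¬Q ∧ ¬¬P) ∨ ¬Q   [De Morgan]
≡ ((¬R ∨ ¬¬Q) ∧ ¬¬Q ∧ ¬¬P) ∨ ¬Q   [De Morgan]
≡ ((¬R ∨ Q) ∧ ¬¬Q ∧ ¬¬P) ∨ ¬Q   [double negation]
≡ ((¬R ∨ Q) ∧ Q ∧ ¬¬P) ∨ ¬Q   [double negation]
≡ ((¬R ∨ Q) ∧ Q ∧ P) ∨ ¬Q   [double negation]
≡ (¬R ∧ Q ∧ P) ∨ (Q ∧ Q ∧ P) ∨ ¬Q   [distribute ∧ over ∨]
≡ (Q ∧ P) ∨ ¬Q   [simplify]

(Q ∧ P) ∨ ¬Q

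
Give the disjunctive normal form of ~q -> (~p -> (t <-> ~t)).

~q -> (~p -> (t <-> ~t))
= ~~q | (~p -> (t <-> ~t))   [eliminate ->]
= ~~q | ~~p | (t <-> ~t)   [eliminate ->]
= ~~q | ~~p | ((t -> ~t) & (~t -> t))   [eliminate <->]
= ~~q | ~~p | ((~t | ~t) & (~t -> t))   [eliminate ->]
= ~~q | ~~p | ((~t | ~t) & (~~t | t))   [eliminate ->]
= q | ~~p | ((~t | ~t) & (~~t | t))   [double negation]
= q | p | ((~t | ~t) & (~~t | t))   [double negation]
= q | p | ((~t | ~t) & (t | t))   [double negation]
= q | p | (~t & t) | (~t & t) | (~t & t) | (~t & t)   [distribute & over |]
= q | p   [simplify]

q | p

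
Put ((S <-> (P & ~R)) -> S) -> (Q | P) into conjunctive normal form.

((S <-> (P & ~R)) -> S) -> (Q | P)
⇔ ~((S <-> (P & ~R)) -> S) | Q | P   [eliminate ->]
⇔ ~(~(S <-> (P & ~R)) | S) | Q | P   [eliminate ->]
⇔ ~(~((S -> (P & ~R)) & ((P & ~R) -> S)) | S) | Q | P   [eliminate <->]
⇔ ~(~((~S | (P & ~R)) & ((P & ~R) -> S)) | S) | Q | P   [eliminate ->]
⇔ ~(~((~S | (P & ~R)) & (~(P & ~R) | S)) | S) | Q | P   [eliminate ->]
⇔ (~~((~S | (P & ~R)) & (~(P & ~R) | S)) & ~S) | Q | P   [De Morgan]
⇔ ((~S | (P & ~R)) & (~(P & ~R) | S) & ~S) | Q | P   [double negation]
⇔ ((~S | (P & ~R)) & (~P | ~~R | S) & ~S) | Q | P   [De Morgan]
⇔ ((~S | (P & ~R)) & (~P | R | S) & ~S) | Q | P   [double negation]
⇔ (~S | P | Q | P) & (~S | ~R | Q | P) & (~P | R | S | Q | P) & (~S | Q | P)   [distribute | over &]
⇔ ~S | P | Q   [simplify]

~S | P | Q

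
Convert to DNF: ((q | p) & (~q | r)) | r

((q | p) & (~q | r)) | r
= (q & ~q) | (q & r) | (p & ~q) | (p & r) | r   [distribute & over |]
= (p & ~q) | r   [simplify]

(p & ~q) | r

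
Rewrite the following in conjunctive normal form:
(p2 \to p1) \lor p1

\lnot p2 \lor p1

(p2 \to p1) \lor p1
≡ \lnot p2 \lor p1 \lor p1   [eliminate \to]
≡ \lnot p2 \lor p1   [simplify]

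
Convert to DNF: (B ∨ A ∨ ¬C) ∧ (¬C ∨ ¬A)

(B ∨ A ∨ ¬C) ∧ (¬C ∨ ¬A)
≡ (B ∧ ¬C) ∨ (B ∧ ¬A) ∨ (A ∧ ¬C) ∨ (A ∧ ¬A) ∨ (¬C ∧ ¬C) ∨ (¬C ∧ ¬A)
≡ (B ∧ ¬A) ∨ ¬C

(B ∧ ¬A) ∨ ¬C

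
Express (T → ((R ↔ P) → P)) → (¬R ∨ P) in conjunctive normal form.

¬R ∨ P

(T → ((R ↔ P) → P)) → (¬R ∨ P)
⇔ ¬(T → ((R ↔ P) → P)) ∨ ¬R ∨ P   — eliminate →
⇔ ¬(¬T ∨ ((R ↔ P) → P)) ∨ ¬R ∨ P   — eliminate →
⇔ ¬(¬T ∨ ¬(R ↔ P) ∨ P) ∨ ¬R ∨ P   — eliminate →
⇔ ¬(¬T ∨ ¬((R → P) ∧ (P → R)) ∨ P) ∨ ¬R ∨ P   — eliminate ↔
⇔ ¬(¬T ∨ ¬((¬R ∨ P) ∧ (P → R)) ∨ P) ∨ ¬R ∨ P   — eliminate →
⇔ ¬(¬T ∨ ¬((¬R ∨ P) ∧ (¬P ∨ R)) ∨ P) ∨ ¬R ∨ P   — eliminate →
⇔ (¬¬T ∧ ¬¬((¬R ∨ P) ∧ (¬P ∨ R)) ∧ ¬P) ∨ ¬R ∨ P   — De Morgan
⇔ (T ∧ ¬¬((¬R ∨ P) ∧ (¬P ∨ R)) ∧ ¬P) ∨ ¬R ∨ P   — double negation
⇔ (T ∧ (¬R ∨ P) ∧ (¬P ∨ R) ∧ ¬P) ∨ ¬R ∨ P   — double negation
⇔ (T ∨ ¬R ∨ P) ∧ (¬R ∨ P ∨ ¬R ∨ P) ∧ (¬P ∨ R ∨ ¬R ∨ P) ∧ (¬P ∨ ¬R ∨ P)   — distribute ∨ over ∧
⇔ ¬R ∨ P   — simplify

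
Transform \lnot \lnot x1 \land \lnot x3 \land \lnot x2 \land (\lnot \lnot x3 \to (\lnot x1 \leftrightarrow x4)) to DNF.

x1 \land \lnot x3 \land \lnot x2

\lnot \lnot x1 \land \lnot x3 \land \lnot x2 \land (\lnot \lnot x3 \to (\lnot x1 \leftrightarrow x4))
⇔ \lnot \lnot x1 \land \lnot x3 \land \lnot x2 \land (\lnot \lnot \lnot x3 \lor (\lnot x1 \leftrightarrow x4))   [eliminate \to]
⇔ \lnot \lnot x1 \land \lnot x3 \land \lnot x2 \land (\lnot \lnot \lnot x3 \lor ((\lnot x1 \to x4) \land (x4 \to \lnot x1)))   [eliminate \leftrightarrow]
⇔ \lnot \lnot x1 \land \lnot x3 \land \lnot x2 \land (\lnot \lnot \lnot x3 \lor ((\lnot \lnot x1 \lor x4) \land (x4 \to \lnot x1)))   [eliminate \to]
⇔ \lnot \lnot x1 \land \lnot x3 \land \lnot x2 \land (\lnot \lnot \lnot x3 \lor ((\lnot \lnot x1 \lor x4) \land (\lnot x4 \lor \lnot x1)))   [eliminate \to]
⇔ x1 \land \lnot x3 \land \lnot x2 \land (\lnot \lnot \lnot x3 \lor ((\lnot \lnot x1 \lor x4) \land (\lnot x4 \lor \lnot x1)))   [double negation]
⇔ x1 \land \lnot x3 \land \lnot x2 \land (\lnot x3 \lor ((\lnot \lnot x1 \lor x4) \land (\lnot x4 \lor \lnot x1)))   [double negation]
⇔ x1 \land \lnot x3 \land \lnot x2 \land (\lnot x3 \lor ((x1 \lor x4) \land (\lnot x4 \lor \lnot x1)))   [double negation]
⇔ (x1 \land \lnot x3 \land \lnot x2 \land \lnot x3) \lor (x1 \land \lnot x3 \land \lnot x2 \land x1 \land \lnot x4) \lor (x1 \land \lnot x3 \land \lnot x2 \land x1 \land \lnot x1) \lor (x1 \land \lnot x3 \land \lnot x2 \land x4 \land \lnot x4) \lor (x1 \land \lnot x3 \land \lnot x2 \land x4 \land \lnot x1)   [distribute \land over \lor]
⇔ x1 \land \lnot x3 \land \lnot x2   [simplify]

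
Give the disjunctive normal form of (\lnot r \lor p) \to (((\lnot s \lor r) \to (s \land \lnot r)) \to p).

\lnot s \lor r \lor p

(\lnot r \lor p) \to (((\lnot s \lor r) \to (s \land \lnot r)) \to p)
= \lnot (\lnot r \lor p) \lor (((\lnot s \lor r) \to (s \land \lnot r)) \to p)   (eliminate \to)
= \lnot (\lnot r \lor p) \lor \lnot ((\lnot s \lor r) \to (s \land \lnot r)) \lor p   (eliminate \to)
= \lnot (\lnot r \lor p) \lor \lnot (\lnot (\lnot s \lor r) \lor (s \land \lnot r)) \lor p   (eliminate \to)
= (\lnot \lnot r \land \lnot p) \lor \lnot (\lnot (\lnot s \lor r) \lor (s \land \lnot r)) \lor p   (De Morgan)
= (r \land \lnot p) \lor \lnot (\lnot (\lnot s \lor r) \lor (s \land \lnot r)) \lor p   (double negation)
= (r \land \lnot p) \lor (\lnot \lnot (\lnot s \lor r) \land \lnot (s \land \lnot r)) \lor p   (De Morgan)
= (r \land \lnot p) \lor ((\lnot s \lor r) \land \lnot (s \land \lnot r)) \lor p   (double negation)
= (r \land \lnot p) \lor ((\lnot s \lor r) \land (\lnot s \lor \lnot \lnot r)) \lor p   (De Morgan)
= (r \land \lnot p) \lor ((\lnot s \lor r) \land (\lnot s \lor r)) \lor p   (double negation)
= (r \land \lnot p) \lor (\lnot s \land \lnot s) \lor (\lnot s \land r) \lor (r \land \lnot s) \lor (r \land r) \lor p   (distribute \land over \lor)
= \lnot s \lor r \lor p   (simplify)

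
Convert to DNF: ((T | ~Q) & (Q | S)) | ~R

(T & Q) | (T & S) | (~Q & S) | ~R

((T | ~Q) & (Q | S)) | ~R
= (T & Q) | (T & S) | (~Q & Q) | (~Q & S) | ~R
= (T & Q) | (T & S) | (~Q & S) | ~R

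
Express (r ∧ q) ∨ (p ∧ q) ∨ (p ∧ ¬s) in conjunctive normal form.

(r ∧ q) ∨ (p ∧ q) ∨ (p ∧ ¬s)
⇔ (r ∨ p ∨ p) ∧ (r ∨ p ∨ ¬s) ∧ (r ∨ q ∨ p) ∧ (r ∨ q ∨ ¬s) ∧ (q ∨ p ∨ p) ∧ (q ∨ p ∨ ¬s) ∧ (q ∨ q ∨ p) ∧ (q ∨ q ∨ ¬s)   [distribute ∨ over ∧]
⇔ (r ∨ p) ∧ (q ∨ p) ∧ (q ∨ ¬s)   [simplify]

(r ∨ p) ∧ (q ∨ p) ∧ (q ∨ ¬s)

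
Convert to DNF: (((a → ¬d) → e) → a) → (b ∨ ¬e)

(e ∧ ¬a) ∨ b ∨ ¬e

(((a → ¬d) → e) → a) → (b ∨ ¬e)
⇔ ¬(((a → ¬d) → e) → a) ∨ b ∨ ¬e
⇔ ¬(¬((a → ¬d) → e) ∨ a) ∨ b ∨ ¬e
⇔ ¬(¬(¬(a → ¬d) ∨ e) ∨ a) ∨ b ∨ ¬e
⇔ ¬(¬(¬(¬a ∨ ¬d) ∨ e) ∨ a) ∨ b ∨ ¬e
⇔ (¬¬(¬(¬a ∨ ¬d) ∨ e) ∧ ¬a) ∨ b ∨ ¬e
⇔ ((¬(¬a ∨ ¬d) ∨ e) ∧ ¬a) ∨ b ∨ ¬e
⇔ (((¬¬a ∧ ¬¬d) ∨ e) ∧ ¬a) ∨ b ∨ ¬e
⇔ (((a ∧ ¬¬d) ∨ e) ∧ ¬a) ∨ b ∨ ¬e
⇔ (((a ∧ d) ∨ e) ∧ ¬a) ∨ b ∨ ¬e
⇔ (a ∧ d ∧ ¬a) ∨ (e ∧ ¬a) ∨ b ∨ ¬e
⇔ (e ∧ ¬a) ∨ b ∨ ¬e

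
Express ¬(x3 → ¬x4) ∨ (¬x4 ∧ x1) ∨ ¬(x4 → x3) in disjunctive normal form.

¬(x3 → ¬x4) ∨ (¬x4 ∧ x1) ∨ ¬(x4 → x3)
⇔ ¬(¬x3 ∨ ¬x4) ∨ (¬x4 ∧ x1) ∨ ¬(x4 → x3)   — eliminate →
⇔ ¬(¬x3 ∨ ¬x4) ∨ (¬x4 ∧ x1) ∨ ¬(¬x4 ∨ x3)   — eliminate →
⇔ (¬¬x3 ∧ ¬¬x4) ∨ (¬x4 ∧ x1) ∨ ¬(¬x4 ∨ x3)   — De Morgan
⇔ (x3 ∧ ¬¬x4) ∨ (¬x4 ∧ x1) ∨ ¬(¬x4 ∨ x3)   — double negation
⇔ (x3 ∧ x4) ∨ (¬x4 ∧ x1) ∨ ¬(¬x4 ∨ x3)   — double negation
⇔ (x3 ∧ x4) ∨ (¬x4 ∧ x1) ∨ (¬¬x4 ∧ ¬x3)   — De Morgan
⇔ (x3 ∧ x4) ∨ (¬x4 ∧ x1) ∨ (x4 ∧ ¬x3)   — double negation

(x3 ∧ x4) ∨ (¬x4 ∧ x1) ∨ (x4 ∧ ¬x3)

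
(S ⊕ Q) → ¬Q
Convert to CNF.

(S ⊕ Q) → ¬Q
⇔ ¬(S ⊕ Q) ∨ ¬Q   (eliminate →)
⇔ ¬((S ∨ Q) ∧ ¬(S ∧ Q)) ∨ ¬Q   (expand ⊕)
⇔ ¬(S ∨ Q) ∨ ¬¬(S ∧ Q) ∨ ¬Q   (De Morgan)
⇔ (¬S ∧ ¬Q) ∨ ¬¬(S ∧ Q) ∨ ¬Q   (De Morgan)
⇔ (¬S ∧ ¬Q) ∨ (S ∧ Q) ∨ ¬Q   (double negation)
⇔ (¬S ∨ S ∨ ¬Q) ∧ (¬S ∨ Q ∨ ¬Q) ∧ (¬Q ∨ S ∨ ¬Q) ∧ (¬Q ∨ Q ∨ ¬Q)   (distribute ∨ over ∧)
⇔ ¬Q ∨ S   (simplify)

¬Q ∨ S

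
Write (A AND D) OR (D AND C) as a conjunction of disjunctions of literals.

(A AND D) OR (D AND C)
≡ (A OR D) AND (A OR C) AND (D OR D) AND (D OR C)   [distribute OR over AND]
≡ (A OR C) AND D   [simplify]

(A OR C) AND D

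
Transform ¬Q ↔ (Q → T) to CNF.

¬T ∨ ¬Q

¬Q ↔ (Q → T)
≡ (¬Q → (Q → T)) ∧ ((Q → T) → ¬Q)   — eliminate ↔
≡ (¬¬Q ∨ (Q → T)) ∧ ((Q → T) → ¬Q)   — eliminate →
≡ (¬¬Q ∨ ¬Q ∨ T) ∧ ((Q → T) → ¬Q)   — eliminate →
≡ (¬¬Q ∨ ¬Q ∨ T) ∧ (¬(Q → T) ∨ ¬Q)   — eliminate →
≡ (¬¬Q ∨ ¬Q ∨ T) ∧ (¬(¬Q ∨ T) ∨ ¬Q)   — eliminate →
≡ (Q ∨ ¬Q ∨ T) ∧ (¬(¬Q ∨ T) ∨ ¬Q)   — double negation
≡ (Q ∨ ¬Q ∨ T) ∧ ((¬¬Q ∧ ¬T) ∨ ¬Q)   — De Morgan
≡ (Q ∨ ¬Q ∨ T) ∧ ((Q ∧ ¬T) ∨ ¬Q)   — double negation
≡ (Q ∨ ¬Q ∨ T) ∧ (Q ∨ ¬Q) ∧ (¬T ∨ ¬Q)   — distribute ∨ over ∧
≡ ¬T ∨ ¬Q   — simplify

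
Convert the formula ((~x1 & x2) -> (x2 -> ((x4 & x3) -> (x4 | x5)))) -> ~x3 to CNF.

(~x1 | ~x3) & (x2 | ~x3) & (x4 | ~x3) & (~x4 | ~x3) & (~x5 | ~x3)

((~x1 & x2) -> (x2 -> ((x4 & x3) -> (x4 | x5)))) -> ~x3
= ~((~x1 & x2) -> (x2 -> ((x4 & x3) -> (x4 | x5)))) | ~x3   [eliminate ->]
= ~(~(~x1 & x2) | (x2 -> ((x4 & x3) -> (x4 | x5)))) | ~x3   [eliminate ->]
= ~(~(~x1 & x2) | ~x2 | ((x4 & x3) -> (x4 | x5))) | ~x3   [eliminate ->]
= ~(~(~x1 & x2) | ~x2 | ~(x4 & x3) | x4 | x5) | ~x3   [eliminate ->]
= (~~(~x1 & x2) & ~~x2 & ~~(x4 & x3) & ~x4 & ~x5) | ~x3   [De Morgan]
= (~x1 & x2 & ~~x2 & ~~(x4 & x3) & ~x4 & ~x5) | ~x3   [double negation]
= (~x1 & x2 & x2 & ~~(x4 & x3) & ~x4 & ~x5) | ~x3   [double negation]
= (~x1 & x2 & x2 & x4 & x3 & ~x4 & ~x5) | ~x3   [double negation]
= (~x1 | ~x3) & (x2 | ~x3) & (x2 | ~x3) & (x4 | ~x3) & (x3 | ~x3) & (~x4 | ~x3) & (~x5 | ~x3)   [distribute | over &]
= (~x1 | ~x3) & (x2 | ~x3) & (x4 | ~x3) & (~x4 | ~x3) & (~x5 | ~x3)   [simplify]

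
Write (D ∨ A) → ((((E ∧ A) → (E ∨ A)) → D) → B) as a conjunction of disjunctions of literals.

¬D ∨ B

(D ∨ A) → ((((E ∧ A) → (E ∨ A)) → D) → B)
⇔ ¬(D ∨ A) ∨ ((((E ∧ A) → (E ∨ A)) → D) → B)   [eliminate →]
⇔ ¬(D ∨ A) ∨ ¬(((E ∧ A) → (E ∨ A)) → D) ∨ B   [eliminate →]
⇔ ¬(D ∨ A) ∨ ¬(¬((E ∧ A) → (E ∨ A)) ∨ D) ∨ B   [eliminate →]
⇔ ¬(D ∨ A) ∨ ¬(¬(¬(E ∧ A) ∨ E ∨ A) ∨ D) ∨ B   [eliminate →]
⇔ (¬D ∧ ¬A) ∨ ¬(¬(¬(E ∧ A) ∨ E ∨ A) ∨ D) ∨ B   [De Morgan]
⇔ (¬D ∧ ¬A) ∨ (¬¬(¬(E ∧ A) ∨ E ∨ A) ∧ ¬D) ∨ B   [De Morgan]
⇔ (¬D ∧ ¬A) ∨ ((¬(E ∧ A) ∨ E ∨ A) ∧ ¬D) ∨ B   [double negation]
⇔ (¬D ∧ ¬A) ∨ ((¬E ∨ ¬A ∨ E ∨ A) ∧ ¬D) ∨ B   [De Morgan]
⇔ (¬D ∨ ¬E ∨ ¬A ∨ E ∨ A ∨ B) ∧ (¬D ∨ ¬D ∨ B) ∧ (¬A ∨ ¬E ∨ ¬A ∨ E ∨ A ∨ B) ∧ (¬A ∨ ¬D ∨ B)   [distribute ∨ over ∧]
⇔ ¬D ∨ B   [simplify]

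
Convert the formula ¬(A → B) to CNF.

A ∧ ¬B

¬(A → B)
≡ ¬(¬A ∨ B)   (eliminate →)
≡ ¬¬A ∧ ¬B   (De Morgan)
≡ A ∧ ¬B   (double negation)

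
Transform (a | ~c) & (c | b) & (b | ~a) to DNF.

(a | ~c) & (c | b) & (b | ~a)
= (a & c & b) | (a & c & ~a) | (a & b & b) | (a & b & ~a) | (~c & c & b) | (~c & c & ~a) | (~c & b & b) | (~c & b & ~a)   [distribute & over |]
= (a & b) | (~c & b)   [simplify]

(a & b) | (~c & b)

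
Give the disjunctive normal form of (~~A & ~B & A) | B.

(~~A & ~B & A) | B
= (A & ~B & A) | B   — double negation
= (A & ~B) | B   — simplify

(A & ~B) | B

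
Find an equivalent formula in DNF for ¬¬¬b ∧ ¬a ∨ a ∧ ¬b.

¬b ∧ ¬a ∨ a ∧ ¬b

¬¬¬b ∧ ¬a ∨ a ∧ ¬b
≡ ¬b ∧ ¬a ∨ a ∧ ¬b   — double negation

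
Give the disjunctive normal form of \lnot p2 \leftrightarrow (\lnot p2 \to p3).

\lnot p2 \leftrightarrow (\lnot p2 \to p3)
≡ (\lnot p2 \to (\lnot p2 \to p3)) \land ((\lnot p2 \to p3) \to \lnot p2)   — eliminate \leftrightarrow
≡ (\lnot \lnot p2 \lor (\lnot p2 \to p3)) \land ((\lnot p2 \to p3) \to \lnot p2)   — eliminate \to
≡ (\lnot \lnot p2 \lor \lnot \lnot p2 \lor p3) \land ((\lnot p2 \to p3) \to \lnot p2)   — eliminate \to
≡ (\lnot \lnot p2 \lor \lnot \lnot p2 \lor p3) \land (\lnot (\lnot p2 \to p3) \lor \lnot p2)   — eliminate \to
≡ (\lnot \lnot p2 \lor \lnot \lnot p2 \lor p3) \land (\lnot (\lnot \lnot p2 \lor p3) \lor \lnot p2)   — eliminate \to
≡ (p2 \lor \lnot \lnot p2 \lor p3) \land (\lnot (\lnot \lnot p2 \lor p3) \lor \lnot p2)   — double negation
≡ (p2 \lor p2 \lor p3) \land (\lnot (\lnot \lnot p2 \lor p3) \lor \lnot p2)   — double negation
≡ (p2 \lor p2 \lor p3) \land ((\lnot \lnot \lnot p2 \land \lnot p3) \lor \lnot p2)   — De Morgan
≡ (p2 \lor p2 \lor p3) \land ((\lnot p2 \land \lnot p3) \lor \lnot p2)   — double negation
≡ (p2 \land \lnot p2 \land \lnot p3) \lor (p2 \land \lnot p2) \lor (p2 \land \lnot p2 \land \lnot p3) \lor (p2 \land \lnot p2) \lor (p3 \land \lnot p2 \land \lnot p3) \lor (p3 \land \lnot p2)   — distribute \land over \lor
≡ p3 \land \lnot p2   — simplify

p3 \land \lnot p2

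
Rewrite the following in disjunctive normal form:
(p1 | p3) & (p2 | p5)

(p1 & p2) | (p1 & p5) | (p3 & p2) | (p3 & p5)

(p1 | p3) & (p2 | p5)
≡ (p1 & p2) | (p1 & p5) | (p3 & p2) | (p3 & p5)   [distribute & over |]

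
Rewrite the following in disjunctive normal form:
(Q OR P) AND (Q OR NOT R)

Q OR (P AND NOT R)

(Q OR P) AND (Q OR NOT R)
= (Q AND Q) OR (Q AND NOT R) OR (P AND Q) OR (P AND NOT R)   — distribute AND over OR
= Q OR (P AND NOT R)   — simplify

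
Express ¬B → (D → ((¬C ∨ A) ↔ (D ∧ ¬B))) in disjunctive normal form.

¬B → (D → ((¬C ∨ A) ↔ (D ∧ ¬B)))
≡ ¬¬B ∨ (D → ((¬C ∨ A) ↔ (D ∧ ¬B)))   (eliminate →)
≡ ¬¬B ∨ ¬D ∨ ((¬C ∨ A) ↔ (D ∧ ¬B))   (eliminate →)
≡ ¬¬B ∨ ¬D ∨ (((¬C ∨ A) → (D ∧ ¬B)) ∧ ((D ∧ ¬B) → (¬C ∨ A)))   (eliminate ↔)
≡ ¬¬B ∨ ¬D ∨ ((¬(¬C ∨ A) ∨ (D ∧ ¬B)) ∧ ((D ∧ ¬B) → (¬C ∨ A)))   (eliminate →)
≡ ¬¬B ∨ ¬D ∨ ((¬(¬C ∨ A) ∨ (D ∧ ¬B)) ∧ (¬(D ∧ ¬B) ∨ ¬C ∨ A))   (eliminate →)
≡ B ∨ ¬D ∨ ((¬(¬C ∨ A) ∨ (D ∧ ¬B)) ∧ (¬(D ∧ ¬B) ∨ ¬C ∨ A))   (double negation)
≡ B ∨ ¬D ∨ (((¬¬C ∧ ¬A) ∨ (D ∧ ¬B)) ∧ (¬(D ∧ ¬B) ∨ ¬C ∨ A))   (De Morgan)
≡ B ∨ ¬D ∨ (((C ∧ ¬A) ∨ (D ∧ ¬B)) ∧ (¬(D ∧ ¬B) ∨ ¬C ∨ A))   (double negation)
≡ B ∨ ¬D ∨ (((C ∧ ¬A) ∨ (D ∧ ¬B)) ∧ (¬D ∨ ¬¬B ∨ ¬C ∨ A))   (De Morgan)
≡ B ∨ ¬D ∨ (((C ∧ ¬A) ∨ (D ∧ ¬B)) ∧ (¬D ∨ B ∨ ¬C ∨ A))   (double negation)
≡ B ∨ ¬D ∨ (C ∧ ¬A ∧ ¬D) ∨ (C ∧ ¬A ∧ B) ∨ (C ∧ ¬A ∧ ¬C) ∨ (C ∧ ¬A ∧ A) ∨ (D ∧ ¬B ∧ ¬D) ∨ (D ∧ ¬B ∧ B) ∨ (D ∧ ¬B ∧ ¬C) ∨ (D ∧ ¬B ∧ A)   (distribute ∧ over ∨)
≡ B ∨ ¬D ∨ (D ∧ ¬B ∧ ¬C) ∨ (D ∧ ¬B ∧ A)   (simplify)

B ∨ ¬D ∨ (D ∧ ¬B ∧ ¬C) ∨ (D ∧ ¬B ∧ A)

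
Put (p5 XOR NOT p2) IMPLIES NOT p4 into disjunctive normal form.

(p5 XOR NOT p2) IMPLIES NOT p4
≡ NOT (p5 XOR NOT p2) OR NOT p4   [eliminate IMPLIES]
≡ NOT ((p5 AND NOT NOT p2) OR (NOT p5 AND NOT p2)) OR NOT p4   [expand XOR]
≡ (NOT (p5 AND NOT NOT p2) AND NOT (NOT p5 AND NOT p2)) OR NOT p4   [De Morgan]
≡ ((NOT p5 OR NOT NOT NOT p2) AND NOT (NOT p5 AND NOT p2)) OR NOT p4   [De Morgan]
≡ ((NOT p5 OR NOT p2) AND NOT (NOT p5 AND NOT p2)) OR NOT p4   [double negation]
≡ ((NOT p5 OR NOT p2) AND (NOT NOT p5 OR NOT NOT p2)) OR NOT p4   [De Morgan]
≡ ((NOT p5 OR NOT p2) AND (p5 OR NOT NOT p2)) OR NOT p4   [double negation]
≡ ((NOT p5 OR NOT p2) AND (p5 OR p2)) OR NOT p4   [double negation]
≡ (NOT p5 AND p5) OR (NOT p5 AND p2) OR (NOT p2 AND p5) OR (NOT p2 AND p2) OR NOT p4   [distribute AND over OR]
≡ (NOT p5 AND p2) OR (NOT p2 AND p5) OR NOT p4   [simplify]

(NOT p5 AND p2) OR (NOT p2 AND p5) OR NOT p4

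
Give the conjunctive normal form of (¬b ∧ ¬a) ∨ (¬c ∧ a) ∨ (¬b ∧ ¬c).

(¬b ∧ ¬a) ∨ (¬c ∧ a) ∨ (¬b ∧ ¬c)
≡ (¬b ∨ ¬c ∨ ¬b) ∧ (¬b ∨ ¬c ∨ ¬c) ∧ (¬b ∨ a ∨ ¬b) ∧ (¬b ∨ a ∨ ¬c) ∧ (¬a ∨ ¬c ∨ ¬b) ∧ (¬a ∨ ¬c ∨ ¬c) ∧ (¬a ∨ a ∨ ¬b) ∧ (¬a ∨ a ∨ ¬c)
≡ (¬b ∨ ¬c) ∧ (¬b ∨ a) ∧ (¬a ∨ ¬c)

(¬b ∨ ¬c) ∧ (¬b ∨ a) ∧ (¬a ∨ ¬c)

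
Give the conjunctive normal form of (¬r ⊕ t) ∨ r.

r ∨ ¬t

(¬r ⊕ t) ∨ r
⇔ ((¬r ∨ t) ∧ ¬(¬r ∧ t)) ∨ r   [expand ⊕]
⇔ ((¬r ∨ t) ∧ (¬¬r ∨ ¬t)) ∨ r   [De Morgan]
⇔ ((¬r ∨ t) ∧ (r ∨ ¬t)) ∨ r   [double negation]
⇔ (¬r ∨ t ∨ r) ∧ (r ∨ ¬t ∨ r)   [distribute ∨ over ∧]
⇔ r ∨ ¬t   [simplify]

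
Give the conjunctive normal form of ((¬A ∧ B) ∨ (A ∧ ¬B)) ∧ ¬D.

(¬A ∨ ¬B) ∧ (B ∨ A) ∧ ¬D

((¬A ∧ B) ∨ (A ∧ ¬B)) ∧ ¬D
≡ (¬A ∨ A) ∧ (¬A ∨ ¬B) ∧ (B ∨ A) ∧ (B ∨ ¬B) ∧ ¬D   [distribute ∨ over ∧]
≡ (¬A ∨ ¬B) ∧ (B ∨ A) ∧ ¬D   [simplify]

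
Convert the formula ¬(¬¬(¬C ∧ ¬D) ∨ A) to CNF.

¬(¬¬(¬C ∧ ¬D) ∨ A)
⇔ ¬¬¬(¬C ∧ ¬D) ∧ ¬A   (De Morgan)
⇔ ¬(¬C ∧ ¬D) ∧ ¬A   (double negation)
⇔ (¬¬C ∨ ¬¬D) ∧ ¬A   (De Morgan)
⇔ (C ∨ ¬¬D) ∧ ¬A   (double negation)
⇔ (C ∨ D) ∧ ¬A   (double negation)

(C ∨ D) ∧ ¬A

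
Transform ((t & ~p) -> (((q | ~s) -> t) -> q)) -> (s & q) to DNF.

(t & ~p & ~q) | (s & q)

((t & ~p) -> (((q | ~s) -> t) -> q)) -> (s & q)
= ~((t & ~p) -> (((q | ~s) -> t) -> q)) | (s & q)   [eliminate ->]
= ~(~(t & ~p) | (((q | ~s) -> t) -> q)) | (s & q)   [eliminate ->]
= ~(~(t & ~p) | ~((q | ~s) -> t) | q) | (s & q)   [eliminate ->]
= ~(~(t & ~p) | ~(~(q | ~s) | t) | q) | (s & q)   [eliminate ->]
= (~~(t & ~p) & ~~(~(q | ~s) | t) & ~q) | (s & q)   [De Morgan]
= (t & ~p & ~~(~(q | ~s) | t) & ~q) | (s & q)   [double negation]
= (t & ~p & (~(q | ~s) | t) & ~q) | (s & q)   [double negation]
= (t & ~p & ((~q & ~~s) | t) & ~q) | (s & q)   [De Morgan]
= (t & ~p & ((~q & s) | t) & ~q) | (s & q)   [double negation]
= (t & ~p & ~q & s & ~q) | (t & ~p & t & ~q) | (s & q)   [distribute & over |]
= (t & ~p & ~q) | (s & q)   [simplify]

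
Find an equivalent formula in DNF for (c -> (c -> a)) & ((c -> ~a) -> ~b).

(~c & ~b) | (a & c) | (a & ~b)

(c -> (c -> a)) & ((c -> ~a) -> ~b)
= (~c | (c -> a)) & ((c -> ~a) -> ~b)   — eliminate ->
= (~c | ~c | a) & ((c -> ~a) -> ~b)   — eliminate ->
= (~c | ~c | a) & (~(c -> ~a) | ~b)   — eliminate ->
= (~c | ~c | a) & (~(~c | ~a) | ~b)   — eliminate ->
= (~c | ~c | a) & ((~~c & ~~a) | ~b)   — De Morgan
= (~c | ~c | a) & ((c & ~~a) | ~b)   — double negation
= (~c | ~c | a) & ((c & a) | ~b)   — double negation
= (~c & c & a) | (~c & ~b) | (~c & c & a) | (~c & ~b) | (a & c & a) | (a & ~b)   — distribute & over |
= (~c & ~b) | (a & c) | (a & ~b)   — simplify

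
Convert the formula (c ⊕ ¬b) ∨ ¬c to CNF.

(c ⊕ ¬b) ∨ ¬c
≡ ((c ∨ ¬b) ∧ ¬(c ∧ ¬b)) ∨ ¬c   — expand ⊕
≡ ((c ∨ ¬b) ∧ (¬c ∨ ¬¬b)) ∨ ¬c   — De Morgan
≡ ((c ∨ ¬b) ∧ (¬c ∨ b)) ∨ ¬c   — double negation
≡ (c ∨ ¬b ∨ ¬c) ∧ (¬c ∨ b ∨ ¬c)   — distribute ∨ over ∧
≡ ¬c ∨ b   — simplify

¬c ∨ b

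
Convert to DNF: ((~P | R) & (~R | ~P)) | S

((~P | R) & (~R | ~P)) | S
⇔ (~P & ~R) | (~P & ~P) | (R & ~R) | (R & ~P) | S   (distribute & over |)
⇔ ~P | S   (simplify)

~P | S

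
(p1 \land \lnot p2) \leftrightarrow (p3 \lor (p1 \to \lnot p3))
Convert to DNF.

(p3 \land p1 \land \lnot p2) \lor (\lnot p3 \land p1 \land \lnot p2)

(p1 \land \lnot p2) \leftrightarrow (p3 \lor (p1 \to \lnot p3))
⇔ ((p1 \land \lnot p2) \to (p3 \lor (p1 \to \lnot p3))) \land ((p3 \lor (p1 \to \lnot p3)) \to (p1 \land \lnot p2))   [eliminate \leftrightarrow]
⇔ (\lnot (p1 \land \lnot p2) \lor p3 \lor (p1 \to \lnot p3)) \land ((p3 \lor (p1 \to \lnot p3)) \to (p1 \land \lnot p2))   [eliminate \to]
⇔ (\lnot (p1 \land \lnot p2) \lor p3 \lor \lnot p1 \lor \lnot p3) \land ((p3 \lor (p1 \to \lnot p3)) \to (p1 \land \lnot p2))   [eliminate \to]
⇔ (\lnot (p1 \land \lnot p2) \lor p3 \lor \lnot p1 \lor \lnot p3) \land (\lnot (p3 \lor (p1 \to \lnot p3)) \lor (p1 \land \lnot p2))   [eliminate \to]
⇔ (\lnot (p1 \land \lnot p2) \lor p3 \lor \lnot p1 \lor \lnot p3) \land (\lnot (p3 \lor \lnot p1 \lor \lnot p3) \lor (p1 \land \lnot p2))   [eliminate \to]
⇔ (\lnot p1 \lor \lnot \lnot p2 \lor p3 \lor \lnot p1 \lor \lnot p3) \land (\lnot (p3 \lor \lnot p1 \lor \lnot p3) \lor (p1 \land \lnot p2))   [De Morgan]
⇔ (\lnot p1 \lor p2 \lor p3 \lor \lnot p1 \lor \lnot p3) \land (\lnot (p3 \lor \lnot p1 \lor \lnot p3) \lor (p1 \land \lnot p2))   [double negation]
⇔ (\lnot p1 \lor p2 \lor p3 \lor \lnot p1 \lor \lnot p3) \land ((\lnot p3 \land \lnot \lnot p1 \land \lnot \lnot p3) \lor (p1 \land \lnot p2))   [De Morgan]
⇔ (\lnot p1 \lor p2 \lor p3 \lor \lnot p1 \lor \lnot p3) \land ((\lnot p3 \land p1 \land \lnot \lnot p3) \lor (p1 \land \lnot p2))   [double negation]
⇔ (\lnot p1 \lor p2 \lor p3 \lor \lnot p1 \lor \lnot p3) \land ((\lnot p3 \land p1 \land p3) \lor (p1 \land \lnot p2))   [double negation]
⇔ (\lnot p1 \land \lnot p3 \land p1 \land p3) \lor (\lnot p1 \land p1 \land \lnot p2) \lor (p2 \land \lnot p3 \land p1 \land p3) \lor (p2 \land p1 \land \lnot p2) \lor (p3 \land \lnot p3 \land p1 \land p3) \lor (p3 \land p1 \land \lnot p2) \lor (\lnot p1 \land \lnot p3 \land p1 \land p3) \lor (\lnot p1 \land p1 \land \lnot p2) \lor (\lnot p3 \land \lnot p3 \land p1 \land p3) \lor (\lnot p3 \land p1 \land \lnot p2)   [distribute \land over \lor]
⇔ (p3 \land p1 \land \lnot p2) \lor (\lnot p3 \land p1 \land \lnot p2)   [simplify]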